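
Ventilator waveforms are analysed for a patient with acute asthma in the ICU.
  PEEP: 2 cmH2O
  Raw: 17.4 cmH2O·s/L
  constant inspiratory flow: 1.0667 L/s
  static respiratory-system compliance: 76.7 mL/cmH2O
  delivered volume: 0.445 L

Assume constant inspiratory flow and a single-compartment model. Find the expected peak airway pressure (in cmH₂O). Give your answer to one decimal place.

26.4

Equation of motion (constant flow): PIP = Vt/C + R·V̇ + PEEP.
PIP = 445/76.7 + 17.4×1.0667 + 2 = 5.802 + 18.561 + 2 = 26.363 cmH2O.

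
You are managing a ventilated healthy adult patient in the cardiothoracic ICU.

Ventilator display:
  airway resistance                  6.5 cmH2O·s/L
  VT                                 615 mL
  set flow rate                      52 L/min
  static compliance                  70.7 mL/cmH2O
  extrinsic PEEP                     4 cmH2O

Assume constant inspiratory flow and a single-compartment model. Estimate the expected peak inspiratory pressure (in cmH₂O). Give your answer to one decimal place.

Flow: 52 L/min ÷ 60 = 0.8667 L/s.
Equation of motion (constant flow): PIP = Vt/C + R·V̇ + PEEP.
PIP = 615/70.7 + 6.5×0.8667 + 4 = 8.699 + 5.634 + 4 = 18.333 cmH2O.

18.3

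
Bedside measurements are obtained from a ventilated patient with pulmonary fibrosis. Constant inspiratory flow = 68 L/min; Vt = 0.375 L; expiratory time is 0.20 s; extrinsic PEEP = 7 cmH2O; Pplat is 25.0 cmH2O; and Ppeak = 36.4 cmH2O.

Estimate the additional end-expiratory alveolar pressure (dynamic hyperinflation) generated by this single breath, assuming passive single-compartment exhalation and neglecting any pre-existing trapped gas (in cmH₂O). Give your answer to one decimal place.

6.9

Flow: 68 L/min ÷ 60 = 1.1333 L/s.
R = (PIP − Pplat)/V̇ = (36.4 − 25.0) / 1.1333 = 11.4/1.1333 = 10.059 cmH2O·s/L.
C = Vt/(Pplat − PEEP) = 375.0 / (25.0 − 7) = 375.0/18.0 = 20.833 mL/cmH2O.
τ = R × C = 10.059 × 0.02083 L/cmH2O = 0.2095 s.
Fraction remaining = e^(−Te/τ) = e^(−0.20/0.2095) = 0.3849; trapped volume = 375.0 × 0.3849 = 144.34 mL.
Additional alveolar pressure from trapping ≈ V_trapped / C = 144.34 / 20.833 = 6.928 cmH2O.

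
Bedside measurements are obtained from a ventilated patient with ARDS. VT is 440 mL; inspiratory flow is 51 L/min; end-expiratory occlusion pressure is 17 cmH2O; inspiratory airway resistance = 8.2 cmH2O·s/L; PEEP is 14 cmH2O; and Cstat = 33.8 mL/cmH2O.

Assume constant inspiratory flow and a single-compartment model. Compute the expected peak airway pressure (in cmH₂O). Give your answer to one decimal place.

Flow: 51 L/min ÷ 60 = 0.85 L/s.
Total PEEP = 17 cmH2O (set 14 + intrinsic 3); this is the baseline alveolar pressure.
Equation of motion (constant flow): PIP = Vt/C + R·V̇ + PEEP.
PIP = 440/33.8 + 8.2×0.85 + 17 = 13.018 + 6.97 + 17 = 36.988 cmH2O.

37.0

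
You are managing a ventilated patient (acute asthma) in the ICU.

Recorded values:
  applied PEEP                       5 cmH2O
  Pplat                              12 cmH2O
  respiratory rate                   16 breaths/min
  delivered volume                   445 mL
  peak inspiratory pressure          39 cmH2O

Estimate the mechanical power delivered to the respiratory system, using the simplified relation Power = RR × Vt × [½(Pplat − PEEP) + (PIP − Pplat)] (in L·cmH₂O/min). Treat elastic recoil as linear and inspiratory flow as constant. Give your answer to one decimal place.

217.2

Per-breath work = Vt × [½(Pplat−PEEP) + (PIP−Pplat)] = 0.445 × [0.5×7.0 + 27.0] = 0.445 × 30.5 = 13.573 L·cmH2O.
Power = 16 × 13.573 = 217.17 L·cmH2O/min.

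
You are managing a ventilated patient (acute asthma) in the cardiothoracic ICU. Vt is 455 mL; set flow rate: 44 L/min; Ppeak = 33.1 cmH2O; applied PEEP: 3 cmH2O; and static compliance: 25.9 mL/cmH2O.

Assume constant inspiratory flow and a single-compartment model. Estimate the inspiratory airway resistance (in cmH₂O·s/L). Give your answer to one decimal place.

17.1

Flow: 44 L/min ÷ 60 = 0.7333 L/s.
Equation of motion (constant flow): PIP = Vt/C + R·V̇ + PEEP.
R·V̇ = PIP − Vt/C − PEEP = 33.1 − 455/25.9 − 3 = 33.1 − 17.568 − 3 = 12.532 cmH2O.
R = 12.532 / 0.7333 = 17.09 cmH2O·s/L.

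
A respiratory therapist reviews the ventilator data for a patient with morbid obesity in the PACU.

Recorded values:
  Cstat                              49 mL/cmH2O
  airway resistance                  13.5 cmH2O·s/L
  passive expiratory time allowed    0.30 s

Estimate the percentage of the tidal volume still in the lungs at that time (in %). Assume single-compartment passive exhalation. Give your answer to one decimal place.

τ = R × C = 13.5 × 49 mL/cmH2O = 13.5 × 0.049 L/cmH2O = 0.6615 s.
Passive exhalation: V(t)/V₀ = e^(−t/τ) = e^(−0.30/0.6615) = 0.6354.
Fraction remaining = 0.6354 → 63.54%.

63.5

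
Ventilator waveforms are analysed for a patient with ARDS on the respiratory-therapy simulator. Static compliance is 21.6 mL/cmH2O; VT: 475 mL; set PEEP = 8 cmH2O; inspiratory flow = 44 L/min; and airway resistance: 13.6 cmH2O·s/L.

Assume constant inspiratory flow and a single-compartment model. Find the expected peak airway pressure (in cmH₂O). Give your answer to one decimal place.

Flow: 44 L/min ÷ 60 = 0.7333 L/s.
Equation of motion (constant flow): PIP = Vt/C + R·V̇ + PEEP.
PIP = 475/21.6 + 13.6×0.7333 + 8 = 21.991 + 9.973 + 8 = 39.964 cmH2O.

40.0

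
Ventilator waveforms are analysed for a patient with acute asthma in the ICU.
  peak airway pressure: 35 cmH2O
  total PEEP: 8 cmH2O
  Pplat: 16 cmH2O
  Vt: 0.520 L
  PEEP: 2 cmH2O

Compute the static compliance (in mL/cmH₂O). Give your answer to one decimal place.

65.0

End-expiratory occlusion gives total PEEP = 8 cmH2O (intrinsic PEEP = 8 − 2 = 6). Use total PEEP for the elastic gradient.
Cstat = Vt / (Pplat − PEEPtotal) = 520 / (16 − 8) = 520 / 8.0 = 65.0 mL/cmH2O.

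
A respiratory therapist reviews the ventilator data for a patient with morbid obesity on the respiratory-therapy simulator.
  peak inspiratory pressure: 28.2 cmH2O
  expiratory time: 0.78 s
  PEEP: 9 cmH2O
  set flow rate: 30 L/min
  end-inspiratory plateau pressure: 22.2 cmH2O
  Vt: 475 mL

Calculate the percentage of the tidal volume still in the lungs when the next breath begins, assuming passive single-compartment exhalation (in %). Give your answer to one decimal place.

16.4

Flow: 30 L/min ÷ 60 = 0.5 L/s.
R = (PIP − Pplat)/V̇ = (28.2 − 22.2) / 0.5 = 6.0/0.5 = 12.0 cmH2O·s/L.
C = Vt/(Pplat − PEEP) = 475.0 / (22.2 − 9) = 475.0/13.2 = 35.985 mL/cmH2O.
τ = R × C = 12.0 × 0.03599 L/cmH2O = 0.4319 s.
Fraction remaining at end-expiration = e^(−Te/τ) = e^(−0.78/0.4319) = 0.1643 → 16.43%.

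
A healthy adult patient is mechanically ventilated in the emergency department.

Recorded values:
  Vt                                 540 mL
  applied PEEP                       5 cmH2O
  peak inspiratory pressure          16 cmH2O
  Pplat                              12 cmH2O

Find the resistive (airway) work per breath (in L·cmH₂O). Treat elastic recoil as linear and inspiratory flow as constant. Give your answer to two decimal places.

2.16

With constant inspiratory flow the resistive pressure is constant at PIP − Pplat = 16 − 12 = 4.0 cmH2O, so resistive work = 4.0 × 0.540 = 2.16 L·cmH2O.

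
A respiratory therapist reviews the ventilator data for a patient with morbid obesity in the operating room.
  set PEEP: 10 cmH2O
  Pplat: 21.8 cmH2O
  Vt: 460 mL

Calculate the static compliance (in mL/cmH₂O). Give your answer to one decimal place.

39.0

Cstat = Vt / (Pplat − PEEP) = 460 / (21.8 − 10) = 460 / 11.8 = 38.983 mL/cmH2O.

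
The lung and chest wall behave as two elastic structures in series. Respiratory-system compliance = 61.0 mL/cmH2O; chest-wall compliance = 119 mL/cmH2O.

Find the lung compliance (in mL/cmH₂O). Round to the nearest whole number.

1/CL = 1/Crs − 1/Ccw.
1/CL = 1/61.0 − 1/119 = 0.00799.
CL = 125.16 mL/cmH2O.

125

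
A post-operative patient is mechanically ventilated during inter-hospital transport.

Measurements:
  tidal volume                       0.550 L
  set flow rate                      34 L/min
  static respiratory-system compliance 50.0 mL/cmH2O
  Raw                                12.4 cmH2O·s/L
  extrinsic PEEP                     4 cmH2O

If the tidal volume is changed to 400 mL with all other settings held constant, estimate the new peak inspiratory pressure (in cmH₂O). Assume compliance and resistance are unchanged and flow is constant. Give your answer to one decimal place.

19.0

Flow: 34 L/min ÷ 60 = 0.5667 L/s.
PIP = Vt/C + R·V̇ + PEEP (constant-flow equation of motion).
Only the elastic term changes: ΔPIP = ΔVt / C = (400 − 550) / 50.0 = -3.0 cmH2O.
Original PIP = 550/50.0 + 12.4×0.5667 + 4 = 22.027 cmH2O; new PIP = 22.027 + (-3.0) = 19.027 cmH2O.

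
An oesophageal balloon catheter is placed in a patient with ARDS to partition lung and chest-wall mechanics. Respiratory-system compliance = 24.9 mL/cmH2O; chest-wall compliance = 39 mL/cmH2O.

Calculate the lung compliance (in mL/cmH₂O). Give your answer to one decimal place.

68.9

1/CL = 1/Crs − 1/Ccw.
1/CL = 1/24.9 − 1/39 = 0.01452.
CL = 68.871 mL/cmH2O.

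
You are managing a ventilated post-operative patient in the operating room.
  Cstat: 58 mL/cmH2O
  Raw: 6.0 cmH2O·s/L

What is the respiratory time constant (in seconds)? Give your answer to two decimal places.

τ = R × C = 6.0 × 58 mL/cmH2O = 6.0 × 0.058 L/cmH2O = 0.348 s.

0.35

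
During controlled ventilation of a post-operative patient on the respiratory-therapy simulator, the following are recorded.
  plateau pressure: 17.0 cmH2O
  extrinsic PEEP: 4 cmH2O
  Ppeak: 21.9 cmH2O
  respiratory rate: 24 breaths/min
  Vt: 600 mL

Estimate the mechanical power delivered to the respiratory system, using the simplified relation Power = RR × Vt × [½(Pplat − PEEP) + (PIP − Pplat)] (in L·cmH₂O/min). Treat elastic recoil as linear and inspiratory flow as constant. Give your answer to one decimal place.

Per-breath work = Vt × [½(Pplat−PEEP) + (PIP−Pplat)] = 0.600 × [0.5×13.0 + 4.9] = 0.600 × 11.4 = 6.84 L·cmH2O.
Power = 24 × 6.84 = 164.16 L·cmH2O/min.

164.2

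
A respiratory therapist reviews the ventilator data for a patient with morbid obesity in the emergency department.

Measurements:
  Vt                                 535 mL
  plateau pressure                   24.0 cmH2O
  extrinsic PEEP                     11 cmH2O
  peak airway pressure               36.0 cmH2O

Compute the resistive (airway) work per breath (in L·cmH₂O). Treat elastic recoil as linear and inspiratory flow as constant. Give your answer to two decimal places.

6.42

With constant inspiratory flow the resistive pressure is constant at PIP − Pplat = 36.0 − 24.0 = 12.0 cmH2O, so resistive work = 12.0 × 0.535 = 6.42 L·cmH2O.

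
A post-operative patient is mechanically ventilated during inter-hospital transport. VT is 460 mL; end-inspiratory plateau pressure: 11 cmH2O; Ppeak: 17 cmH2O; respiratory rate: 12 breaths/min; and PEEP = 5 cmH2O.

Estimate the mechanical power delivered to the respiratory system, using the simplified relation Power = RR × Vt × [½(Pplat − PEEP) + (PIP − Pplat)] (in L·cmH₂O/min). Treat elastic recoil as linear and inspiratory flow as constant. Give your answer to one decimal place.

49.7

Per-breath work = Vt × [½(Pplat−PEEP) + (PIP−Pplat)] = 0.460 × [0.5×6.0 + 6.0] = 0.460 × 9.0 = 4.14 L·cmH2O.
Power = 12 × 4.14 = 49.68 L·cmH2O/min.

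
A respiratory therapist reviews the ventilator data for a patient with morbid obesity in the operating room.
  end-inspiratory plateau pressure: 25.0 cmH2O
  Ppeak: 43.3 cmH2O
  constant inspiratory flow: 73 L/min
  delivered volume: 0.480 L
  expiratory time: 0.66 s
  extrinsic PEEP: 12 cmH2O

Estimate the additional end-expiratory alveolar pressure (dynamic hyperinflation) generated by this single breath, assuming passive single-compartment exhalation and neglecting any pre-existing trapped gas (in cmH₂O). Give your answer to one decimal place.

4.0

Flow: 73 L/min ÷ 60 = 1.2167 L/s.
R = (PIP − Pplat)/V̇ = (43.3 − 25.0) / 1.2167 = 18.3/1.2167 = 15.041 cmH2O·s/L.
C = Vt/(Pplat − PEEP) = 480.0 / (25.0 − 12) = 480.0/13.0 = 36.923 mL/cmH2O.
τ = R × C = 15.041 × 0.03692 L/cmH2O = 0.5553 s.
Fraction remaining = e^(−Te/τ) = e^(−0.66/0.5553) = 0.3047; trapped volume = 480.0 × 0.3047 = 146.26 mL.
Additional alveolar pressure from trapping ≈ V_trapped / C = 146.26 / 36.923 = 3.961 cmH2O.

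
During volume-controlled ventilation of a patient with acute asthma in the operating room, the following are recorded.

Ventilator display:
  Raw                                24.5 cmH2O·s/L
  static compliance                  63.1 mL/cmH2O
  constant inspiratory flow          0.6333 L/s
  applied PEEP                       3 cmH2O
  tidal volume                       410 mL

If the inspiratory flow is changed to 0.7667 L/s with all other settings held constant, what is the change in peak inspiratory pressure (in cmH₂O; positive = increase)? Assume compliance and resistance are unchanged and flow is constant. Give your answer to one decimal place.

PIP = Vt/C + R·V̇ + PEEP (constant-flow equation of motion).
Only the resistive term changes: ΔPIP = R × ΔV̇ = 24.5 × (0.7667 − 0.6333) = 24.5 × 0.1334 = 3.268 cmH2O.

3.3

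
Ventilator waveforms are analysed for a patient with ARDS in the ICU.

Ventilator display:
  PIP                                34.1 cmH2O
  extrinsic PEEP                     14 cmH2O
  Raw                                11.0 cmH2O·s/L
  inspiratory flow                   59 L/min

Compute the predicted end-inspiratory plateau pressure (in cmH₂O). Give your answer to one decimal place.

23.3

Flow: 59 L/min ÷ 60 = 0.9833 L/s.
Pplat = PIP − Raw × flow = 34.1 − 11.0 × 0.9833 = 34.1 − 10.816 = 23.284 cmH2O.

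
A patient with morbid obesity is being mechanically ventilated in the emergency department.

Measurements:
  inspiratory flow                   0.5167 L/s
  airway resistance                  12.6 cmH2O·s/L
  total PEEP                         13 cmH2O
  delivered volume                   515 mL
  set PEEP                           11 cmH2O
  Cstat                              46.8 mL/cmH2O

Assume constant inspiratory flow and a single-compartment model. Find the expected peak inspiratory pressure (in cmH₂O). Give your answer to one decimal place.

Total PEEP = 13 cmH2O (set 11 + intrinsic 2); this is the baseline alveolar pressure.
Equation of motion (constant flow): PIP = Vt/C + R·V̇ + PEEP.
PIP = 515/46.8 + 12.6×0.5167 + 13 = 11.004 + 6.51 + 13 = 30.514 cmH2O.

30.5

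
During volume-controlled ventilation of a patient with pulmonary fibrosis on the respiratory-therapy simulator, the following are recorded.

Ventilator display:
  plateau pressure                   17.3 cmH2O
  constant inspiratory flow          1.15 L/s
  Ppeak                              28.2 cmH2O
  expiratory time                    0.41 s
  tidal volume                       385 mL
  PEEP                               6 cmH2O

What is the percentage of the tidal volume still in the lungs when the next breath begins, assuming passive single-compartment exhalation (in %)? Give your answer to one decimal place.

R = (PIP − Pplat)/V̇ = (28.2 − 17.3) / 1.15 = 10.9/1.15 = 9.478 cmH2O·s/L.
C = Vt/(Pplat − PEEP) = 385.0 / (17.3 − 6) = 385.0/11.3 = 34.071 mL/cmH2O.
τ = R × C = 9.478 × 0.03407 L/cmH2O = 0.3229 s.
Fraction remaining at end-expiration = e^(−Te/τ) = e^(−0.41/0.3229) = 0.2809 → 28.09%.

28.1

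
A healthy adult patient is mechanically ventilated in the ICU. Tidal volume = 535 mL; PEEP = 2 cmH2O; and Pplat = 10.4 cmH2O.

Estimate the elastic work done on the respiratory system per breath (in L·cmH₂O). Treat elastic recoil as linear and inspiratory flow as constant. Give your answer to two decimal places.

2.25

Elastic work ≈ ½ × (Pplat − PEEP) × Vt = 0.5 × (10.4 − 2) × 0.535 L = 0.5 × 8.4 × 0.535 = 2.247 L·cmH2O.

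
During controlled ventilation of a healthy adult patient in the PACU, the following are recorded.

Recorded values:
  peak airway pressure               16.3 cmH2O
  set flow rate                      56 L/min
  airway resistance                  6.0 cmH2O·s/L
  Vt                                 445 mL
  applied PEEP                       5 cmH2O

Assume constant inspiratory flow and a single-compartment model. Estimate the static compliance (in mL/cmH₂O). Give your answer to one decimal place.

Flow: 56 L/min ÷ 60 = 0.9333 L/s.
Equation of motion (constant flow): PIP = Vt/C + R·V̇ + PEEP.
Vt/C = PIP − R·V̇ − PEEP = 16.3 − 6.0×0.9333 − 5 = 16.3 − 5.6 − 5 = 5.7 cmH2O.
C = Vt / 5.7 = 445 / 5.7 = 78.07 mL/cmH2O.

78.1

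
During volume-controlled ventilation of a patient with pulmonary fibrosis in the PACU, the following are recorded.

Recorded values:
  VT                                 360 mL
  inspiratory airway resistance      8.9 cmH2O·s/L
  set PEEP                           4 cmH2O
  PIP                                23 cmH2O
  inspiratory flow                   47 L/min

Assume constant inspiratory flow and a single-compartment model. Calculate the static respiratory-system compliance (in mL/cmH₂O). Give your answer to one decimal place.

Flow: 47 L/min ÷ 60 = 0.7833 L/s.
Equation of motion (constant flow): PIP = Vt/C + R·V̇ + PEEP.
Vt/C = PIP − R·V̇ − PEEP = 23 − 8.9×0.7833 − 4 = 23 − 6.971 − 4 = 12.029 cmH2O.
C = Vt / 12.029 = 360 / 12.029 = 29.928 mL/cmH2O.

29.9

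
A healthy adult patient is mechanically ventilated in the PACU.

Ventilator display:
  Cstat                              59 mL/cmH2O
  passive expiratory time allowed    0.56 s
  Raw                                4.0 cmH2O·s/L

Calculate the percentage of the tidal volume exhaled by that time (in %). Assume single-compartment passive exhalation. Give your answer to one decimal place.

90.7

τ = R × C = 4.0 × 59 mL/cmH2O = 4.0 × 0.059 L/cmH2O = 0.236 s.
Passive exhalation: V(t)/V₀ = e^(−t/τ) = e^(−0.56/0.236) = 0.09321.
Fraction exhaled = 1 − 0.09321 = 0.9068 → 90.68%.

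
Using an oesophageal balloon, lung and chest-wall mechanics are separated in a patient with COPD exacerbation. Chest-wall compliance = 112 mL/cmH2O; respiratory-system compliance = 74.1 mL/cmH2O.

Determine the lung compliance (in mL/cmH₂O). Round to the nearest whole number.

219

1/CL = 1/Crs − 1/Ccw.
1/CL = 1/74.1 − 1/112 = 0.004567.
CL = 218.96 mL/cmH2O.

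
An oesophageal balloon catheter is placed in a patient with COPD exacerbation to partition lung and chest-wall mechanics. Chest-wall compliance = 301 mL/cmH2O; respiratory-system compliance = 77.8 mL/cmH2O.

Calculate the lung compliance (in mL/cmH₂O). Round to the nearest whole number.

105

1/CL = 1/Crs − 1/Ccw.
1/CL = 1/77.8 − 1/301 = 0.009531.
CL = 104.92 mL/cmH2O.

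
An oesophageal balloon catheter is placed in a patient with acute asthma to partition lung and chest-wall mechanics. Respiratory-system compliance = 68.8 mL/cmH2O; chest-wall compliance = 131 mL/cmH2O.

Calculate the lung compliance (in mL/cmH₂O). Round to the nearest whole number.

145

1/CL = 1/Crs − 1/Ccw.
1/CL = 1/68.8 − 1/131 = 0.006901.
CL = 144.91 mL/cmH2O.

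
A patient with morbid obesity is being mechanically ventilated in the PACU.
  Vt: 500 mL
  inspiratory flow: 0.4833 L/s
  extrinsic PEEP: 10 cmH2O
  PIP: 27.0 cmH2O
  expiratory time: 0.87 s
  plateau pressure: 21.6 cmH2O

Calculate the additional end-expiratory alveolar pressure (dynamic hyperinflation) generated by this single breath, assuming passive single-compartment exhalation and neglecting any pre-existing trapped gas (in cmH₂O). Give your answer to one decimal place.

R = (PIP − Pplat)/V̇ = (27.0 − 21.6) / 0.4833 = 5.4/0.4833 = 11.173 cmH2O·s/L.
C = Vt/(Pplat − PEEP) = 500.0 / (21.6 − 10) = 500.0/11.6 = 43.103 mL/cmH2O.
τ = R × C = 11.173 × 0.0431 L/cmH2O = 0.4816 s.
Fraction remaining = e^(−Te/τ) = e^(−0.87/0.4816) = 0.1642; trapped volume = 500.0 × 0.1642 = 82.1 mL.
Additional alveolar pressure from trapping ≈ V_trapped / C = 82.1 / 43.103 = 1.905 cmH2O.

1.9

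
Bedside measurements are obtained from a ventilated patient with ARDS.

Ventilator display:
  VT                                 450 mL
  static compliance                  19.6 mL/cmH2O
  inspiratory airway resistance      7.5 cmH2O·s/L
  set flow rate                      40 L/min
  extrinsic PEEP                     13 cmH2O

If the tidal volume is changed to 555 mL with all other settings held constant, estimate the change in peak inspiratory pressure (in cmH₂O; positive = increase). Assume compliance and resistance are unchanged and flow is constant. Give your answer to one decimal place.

5.4

PIP = Vt/C + R·V̇ + PEEP (constant-flow equation of motion).
Only the elastic term changes: ΔPIP = ΔVt / C = (555 − 450) / 19.6 = 5.357 cmH2O.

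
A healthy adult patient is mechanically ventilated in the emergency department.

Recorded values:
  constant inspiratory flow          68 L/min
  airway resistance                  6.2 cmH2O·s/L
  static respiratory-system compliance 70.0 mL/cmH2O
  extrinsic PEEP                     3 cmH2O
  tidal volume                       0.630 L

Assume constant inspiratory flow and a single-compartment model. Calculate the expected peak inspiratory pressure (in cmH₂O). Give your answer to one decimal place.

Flow: 68 L/min ÷ 60 = 1.1333 L/s.
Equation of motion (constant flow): PIP = Vt/C + R·V̇ + PEEP.
PIP = 630/70.0 + 6.2×1.1333 + 3 = 9.0 + 7.026 + 3 = 19.026 cmH2O.

19.0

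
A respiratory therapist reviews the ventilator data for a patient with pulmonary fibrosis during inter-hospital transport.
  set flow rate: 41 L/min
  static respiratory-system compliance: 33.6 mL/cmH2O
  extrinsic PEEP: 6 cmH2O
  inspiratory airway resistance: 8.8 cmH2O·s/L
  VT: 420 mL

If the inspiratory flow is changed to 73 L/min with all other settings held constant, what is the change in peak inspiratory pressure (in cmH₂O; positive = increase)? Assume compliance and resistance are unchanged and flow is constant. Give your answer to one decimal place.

4.7

Flow: 41 L/min ÷ 60 = 0.6833 L/s.
New flow: 73 L/min ÷ 60 = 1.2167 L/s.
PIP = Vt/C + R·V̇ + PEEP (constant-flow equation of motion).
Only the resistive term changes: ΔPIP = R × ΔV̇ = 8.8 × (1.2167 − 0.6833) = 8.8 × 0.5334 = 4.694 cmH2O.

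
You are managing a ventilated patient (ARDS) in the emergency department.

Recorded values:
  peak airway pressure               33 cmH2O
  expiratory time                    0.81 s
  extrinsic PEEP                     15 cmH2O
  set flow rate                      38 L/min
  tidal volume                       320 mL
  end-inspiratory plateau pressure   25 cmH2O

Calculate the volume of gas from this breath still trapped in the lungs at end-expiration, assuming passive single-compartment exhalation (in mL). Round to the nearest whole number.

Flow: 38 L/min ÷ 60 = 0.6333 L/s.
R = (PIP − Pplat)/V̇ = (33 − 25) / 0.6333 = 8.0/0.6333 = 12.632 cmH2O·s/L.
C = Vt/(Pplat − PEEP) = 320.0 / (25 − 15) = 320.0/10.0 = 32.0 mL/cmH2O.
τ = R × C = 12.632 × 0.032 L/cmH2O = 0.4042 s.
Fraction remaining = e^(−Te/τ) = e^(−0.81/0.4042) = 0.1348.
Trapped volume = 320.0 × 0.1348 = 43.136 mL.

43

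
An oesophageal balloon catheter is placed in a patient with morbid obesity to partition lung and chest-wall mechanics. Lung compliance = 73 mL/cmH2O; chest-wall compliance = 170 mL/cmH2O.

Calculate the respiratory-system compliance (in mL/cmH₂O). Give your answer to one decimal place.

51.1

Lung and chest wall are elastances in series: 1/Crs = 1/CL + 1/Ccw.
1/Crs = 1/73 + 1/170 = 0.01958.
Crs = 51.073 mL/cmH2O.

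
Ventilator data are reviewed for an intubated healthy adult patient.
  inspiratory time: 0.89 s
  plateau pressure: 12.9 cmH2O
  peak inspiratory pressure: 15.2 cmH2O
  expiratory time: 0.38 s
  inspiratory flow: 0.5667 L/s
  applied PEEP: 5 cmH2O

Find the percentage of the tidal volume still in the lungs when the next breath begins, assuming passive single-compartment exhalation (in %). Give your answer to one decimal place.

Vt = flow × Ti = 0.5667 L/s × 0.89 s × 1000 mL/L = 504.36 mL.
R = (PIP − Pplat)/V̇ = (15.2 − 12.9) / 0.5667 = 2.3/0.5667 = 4.059 cmH2O·s/L.
C = Vt/(Pplat − PEEP) = 504.36 / (12.9 − 5) = 504.36/7.9 = 63.843 mL/cmH2O.
τ = R × C = 4.059 × 0.06384 L/cmH2O = 0.2591 s.
Fraction remaining at end-expiration = e^(−Te/τ) = e^(−0.38/0.2591) = 0.2307 → 23.07%.

23.1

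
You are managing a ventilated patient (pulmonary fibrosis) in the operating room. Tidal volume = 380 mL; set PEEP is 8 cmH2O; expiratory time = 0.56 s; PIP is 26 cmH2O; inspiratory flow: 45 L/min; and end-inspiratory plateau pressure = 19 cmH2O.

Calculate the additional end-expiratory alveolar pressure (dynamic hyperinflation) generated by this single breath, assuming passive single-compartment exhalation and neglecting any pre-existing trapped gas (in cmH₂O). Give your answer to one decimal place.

Flow: 45 L/min ÷ 60 = 0.75 L/s.
R = (PIP − Pplat)/V̇ = (26 − 19) / 0.75 = 7.0/0.75 = 9.333 cmH2O·s/L.
C = Vt/(Pplat − PEEP) = 380.0 / (19 − 8) = 380.0/11.0 = 34.545 mL/cmH2O.
τ = R × C = 9.333 × 0.03455 L/cmH2O = 0.3225 s.
Fraction remaining = e^(−Te/τ) = e^(−0.56/0.3225) = 0.1761; trapped volume = 380.0 × 0.1761 = 66.918 mL.
Additional alveolar pressure from trapping ≈ V_trapped / C = 66.918 / 34.545 = 1.937 cmH2O.

1.9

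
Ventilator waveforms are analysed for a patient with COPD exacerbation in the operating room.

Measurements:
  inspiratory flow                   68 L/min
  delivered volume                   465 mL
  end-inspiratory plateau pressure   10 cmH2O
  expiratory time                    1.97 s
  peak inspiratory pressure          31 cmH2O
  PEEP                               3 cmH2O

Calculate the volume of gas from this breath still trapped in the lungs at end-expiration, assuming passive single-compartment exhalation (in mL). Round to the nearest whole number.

Flow: 68 L/min ÷ 60 = 1.1333 L/s.
R = (PIP − Pplat)/V̇ = (31 − 10) / 1.1333 = 21.0/1.1333 = 18.53 cmH2O·s/L.
C = Vt/(Pplat − PEEP) = 465.0 / (10 − 3) = 465.0/7.0 = 66.429 mL/cmH2O.
τ = R × C = 18.53 × 0.06643 L/cmH2O = 1.231 s.
Fraction remaining = e^(−Te/τ) = e^(−1.97/1.231) = 0.2018.
Trapped volume = 465.0 × 0.2018 = 93.837 mL.

94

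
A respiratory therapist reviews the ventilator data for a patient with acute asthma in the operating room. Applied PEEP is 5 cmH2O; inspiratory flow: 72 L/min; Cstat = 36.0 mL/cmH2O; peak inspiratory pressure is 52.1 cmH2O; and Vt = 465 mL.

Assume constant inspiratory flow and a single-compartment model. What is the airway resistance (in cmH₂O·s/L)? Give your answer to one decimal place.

Flow: 72 L/min ÷ 60 = 1.2 L/s.
Equation of motion (constant flow): PIP = Vt/C + R·V̇ + PEEP.
R·V̇ = PIP − Vt/C − PEEP = 52.1 − 465/36.0 − 5 = 52.1 − 12.917 − 5 = 34.183 cmH2O.
R = 34.183 / 1.2 = 28.486 cmH2O·s/L.

28.5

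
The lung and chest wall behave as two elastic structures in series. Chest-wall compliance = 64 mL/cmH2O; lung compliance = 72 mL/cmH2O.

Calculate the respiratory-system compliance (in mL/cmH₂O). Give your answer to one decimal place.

Lung and chest wall are elastances in series: 1/Crs = 1/CL + 1/Ccw.
1/Crs = 1/72 + 1/64 = 0.02951.
Crs = 33.887 mL/cmH2O.

33.9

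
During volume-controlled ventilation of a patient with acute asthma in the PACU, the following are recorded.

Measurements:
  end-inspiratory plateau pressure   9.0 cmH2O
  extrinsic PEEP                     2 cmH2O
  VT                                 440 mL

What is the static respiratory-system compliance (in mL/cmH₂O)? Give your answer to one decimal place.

62.9

Cstat = Vt / (Pplat − PEEP) = 440 / (9.0 − 2) = 440 / 7.0 = 62.857 mL/cmH2O.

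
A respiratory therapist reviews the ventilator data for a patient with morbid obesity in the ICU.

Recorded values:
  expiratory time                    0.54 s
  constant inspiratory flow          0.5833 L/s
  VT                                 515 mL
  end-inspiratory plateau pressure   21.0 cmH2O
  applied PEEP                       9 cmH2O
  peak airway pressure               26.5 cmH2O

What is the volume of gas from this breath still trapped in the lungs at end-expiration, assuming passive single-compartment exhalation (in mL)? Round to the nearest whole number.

R = (PIP − Pplat)/V̇ = (26.5 − 21.0) / 0.5833 = 5.5/0.5833 = 9.429 cmH2O·s/L.
C = Vt/(Pplat − PEEP) = 515.0 / (21.0 − 9) = 515.0/12.0 = 42.917 mL/cmH2O.
τ = R × C = 9.429 × 0.04292 L/cmH2O = 0.4047 s.
Fraction remaining = e^(−Te/τ) = e^(−0.54/0.4047) = 0.2633.
Trapped volume = 515.0 × 0.2633 = 135.6 mL.

136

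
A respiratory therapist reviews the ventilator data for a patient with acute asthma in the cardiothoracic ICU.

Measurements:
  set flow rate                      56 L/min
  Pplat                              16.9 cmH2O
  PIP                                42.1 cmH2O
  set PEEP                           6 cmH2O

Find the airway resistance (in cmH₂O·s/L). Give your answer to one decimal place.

Flow: 56 L/min ÷ 60 = 0.9333 L/s.
Raw = (PIP − Pplat) / flow = (42.1 − 16.9) / 0.9333 = 25.2 / 0.9333 = 27.001 cmH2O·s/L.

27.0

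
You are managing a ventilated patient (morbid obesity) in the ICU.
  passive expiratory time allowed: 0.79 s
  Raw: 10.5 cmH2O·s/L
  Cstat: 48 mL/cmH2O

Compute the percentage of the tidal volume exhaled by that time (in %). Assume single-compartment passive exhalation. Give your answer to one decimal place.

79.1

τ = R × C = 10.5 × 48 mL/cmH2O = 10.5 × 0.048 L/cmH2O = 0.504 s.
Passive exhalation: V(t)/V₀ = e^(−t/τ) = e^(−0.79/0.504) = 0.2086.
Fraction exhaled = 1 − 0.2086 = 0.7914 → 79.14%.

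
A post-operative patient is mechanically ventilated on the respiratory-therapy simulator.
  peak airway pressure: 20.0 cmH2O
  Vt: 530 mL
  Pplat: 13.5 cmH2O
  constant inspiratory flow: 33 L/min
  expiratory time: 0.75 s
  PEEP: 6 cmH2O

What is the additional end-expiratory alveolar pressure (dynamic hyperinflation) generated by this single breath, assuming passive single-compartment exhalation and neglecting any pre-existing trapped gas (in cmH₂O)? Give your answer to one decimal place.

Flow: 33 L/min ÷ 60 = 0.55 L/s.
R = (PIP − Pplat)/V̇ = (20.0 − 13.5) / 0.55 = 6.5/0.55 = 11.818 cmH2O·s/L.
C = Vt/(Pplat − PEEP) = 530.0 / (13.5 − 6) = 530.0/7.5 = 70.667 mL/cmH2O.
τ = R × C = 11.818 × 0.07067 L/cmH2O = 0.8352 s.
Fraction remaining = e^(−Te/τ) = e^(−0.75/0.8352) = 0.4074; trapped volume = 530.0 × 0.4074 = 215.92 mL.
Additional alveolar pressure from trapping ≈ V_trapped / C = 215.92 / 70.667 = 3.055 cmH2O.

3.1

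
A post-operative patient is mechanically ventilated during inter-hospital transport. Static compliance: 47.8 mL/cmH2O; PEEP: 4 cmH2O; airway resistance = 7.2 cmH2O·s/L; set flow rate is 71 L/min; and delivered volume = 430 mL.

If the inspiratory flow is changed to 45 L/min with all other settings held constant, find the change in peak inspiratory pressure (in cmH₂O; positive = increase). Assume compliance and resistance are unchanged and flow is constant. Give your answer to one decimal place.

Flow: 71 L/min ÷ 60 = 1.1833 L/s.
New flow: 45 L/min ÷ 60 = 0.75 L/s.
PIP = Vt/C + R·V̇ + PEEP (constant-flow equation of motion).
Only the resistive term changes: ΔPIP = R × ΔV̇ = 7.2 × (0.75 − 1.1833) = 7.2 × -0.4333 = -3.12 cmH2O.

-3.1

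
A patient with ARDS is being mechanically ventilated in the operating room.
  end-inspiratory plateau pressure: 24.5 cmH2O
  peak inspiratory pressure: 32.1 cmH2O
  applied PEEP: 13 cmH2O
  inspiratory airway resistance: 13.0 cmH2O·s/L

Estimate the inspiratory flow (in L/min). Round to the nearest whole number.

flow = (PIP − Pplat) / Raw = (32.1 − 24.5) / 13.0 = 0.5846 L/s × 60 = 35.076 L/min.

35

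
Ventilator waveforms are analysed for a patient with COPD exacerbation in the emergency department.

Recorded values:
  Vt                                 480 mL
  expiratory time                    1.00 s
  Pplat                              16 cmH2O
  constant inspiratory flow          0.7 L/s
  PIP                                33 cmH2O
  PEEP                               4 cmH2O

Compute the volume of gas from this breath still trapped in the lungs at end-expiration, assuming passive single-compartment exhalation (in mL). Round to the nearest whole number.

171

R = (PIP − Pplat)/V̇ = (33 − 16) / 0.7 = 17.0/0.7 = 24.286 cmH2O·s/L.
C = Vt/(Pplat − PEEP) = 480.0 / (16 − 4) = 480.0/12.0 = 40.0 mL/cmH2O.
τ = R × C = 24.286 × 0.04 L/cmH2O = 0.9714 s.
Fraction remaining = e^(−Te/τ) = e^(−1.00/0.9714) = 0.3572.
Trapped volume = 480.0 × 0.3572 = 171.46 mL.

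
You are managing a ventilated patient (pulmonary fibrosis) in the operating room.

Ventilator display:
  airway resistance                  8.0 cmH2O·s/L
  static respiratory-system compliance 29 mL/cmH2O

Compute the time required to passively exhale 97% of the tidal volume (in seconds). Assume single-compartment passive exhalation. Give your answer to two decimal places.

0.81

τ = R × C = 8.0 × 29 mL/cmH2O = 8.0 × 0.029 L/cmH2O = 0.232 s.
Exhaled fraction f = 1 − e^(−t/τ) → t = −τ·ln(1 − f) = −0.232·ln(0.03) = 0.8135 s.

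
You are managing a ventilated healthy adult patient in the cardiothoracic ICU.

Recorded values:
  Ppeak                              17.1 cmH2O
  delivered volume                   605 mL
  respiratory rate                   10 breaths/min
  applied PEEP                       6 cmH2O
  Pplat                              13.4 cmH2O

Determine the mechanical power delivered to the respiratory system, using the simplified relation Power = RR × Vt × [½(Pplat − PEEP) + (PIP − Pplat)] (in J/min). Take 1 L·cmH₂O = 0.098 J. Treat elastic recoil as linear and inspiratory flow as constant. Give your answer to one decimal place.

4.4

Per-breath work = Vt × [½(Pplat−PEEP) + (PIP−Pplat)] = 0.605 × [0.5×7.4 + 3.7] = 0.605 × 7.4 = 4.477 L·cmH2O.
Power = 10 × 4.477 = 44.77 L·cmH2O/min.
× 0.098 J/(L·cmH2O) → 4.387 J/min.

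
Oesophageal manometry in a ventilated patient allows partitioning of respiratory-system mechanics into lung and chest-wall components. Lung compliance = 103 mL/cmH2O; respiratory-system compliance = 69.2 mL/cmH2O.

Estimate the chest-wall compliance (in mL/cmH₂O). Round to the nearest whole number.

211

1/Ccw = 1/Crs − 1/CL.
1/Ccw = 1/69.2 − 1/103 = 0.004742.
Ccw = 210.88 mL/cmH2O.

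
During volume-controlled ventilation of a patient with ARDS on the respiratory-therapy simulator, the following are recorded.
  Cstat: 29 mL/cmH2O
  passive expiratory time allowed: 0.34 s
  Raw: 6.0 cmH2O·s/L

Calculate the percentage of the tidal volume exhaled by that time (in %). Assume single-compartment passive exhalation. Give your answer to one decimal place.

τ = R × C = 6.0 × 29 mL/cmH2O = 6.0 × 0.029 L/cmH2O = 0.174 s.
Passive exhalation: V(t)/V₀ = e^(−t/τ) = e^(−0.34/0.174) = 0.1417.
Fraction exhaled = 1 − 0.1417 = 0.8583 → 85.83%.

85.8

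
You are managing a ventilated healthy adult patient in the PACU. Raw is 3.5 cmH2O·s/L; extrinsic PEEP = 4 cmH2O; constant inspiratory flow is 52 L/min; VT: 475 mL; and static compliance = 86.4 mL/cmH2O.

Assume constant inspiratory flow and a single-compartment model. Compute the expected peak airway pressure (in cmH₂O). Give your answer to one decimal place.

12.5

Flow: 52 L/min ÷ 60 = 0.8667 L/s.
Equation of motion (constant flow): PIP = Vt/C + R·V̇ + PEEP.
PIP = 475/86.4 + 3.5×0.8667 + 4 = 5.498 + 3.033 + 4 = 12.531 cmH2O.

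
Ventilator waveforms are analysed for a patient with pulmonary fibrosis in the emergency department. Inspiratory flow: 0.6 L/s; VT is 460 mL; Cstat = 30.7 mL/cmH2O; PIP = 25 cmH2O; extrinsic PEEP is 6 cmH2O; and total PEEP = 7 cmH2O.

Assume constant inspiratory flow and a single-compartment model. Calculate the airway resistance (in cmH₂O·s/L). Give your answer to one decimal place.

5.0

Total PEEP = 7 cmH2O (set 6 + intrinsic 1); this is the baseline alveolar pressure.
Equation of motion (constant flow): PIP = Vt/C + R·V̇ + PEEP.
R·V̇ = PIP − Vt/C − PEEP = 25 − 460/30.7 − 7 = 25 − 14.984 − 7 = 3.016 cmH2O.
R = 3.016 / 0.6 = 5.027 cmH2O·s/L.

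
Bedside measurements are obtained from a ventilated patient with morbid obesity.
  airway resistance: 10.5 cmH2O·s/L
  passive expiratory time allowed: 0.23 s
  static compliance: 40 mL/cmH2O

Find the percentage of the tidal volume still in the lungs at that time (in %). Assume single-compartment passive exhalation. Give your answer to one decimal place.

τ = R × C = 10.5 × 40 mL/cmH2O = 10.5 × 0.040 L/cmH2O = 0.42 s.
Passive exhalation: V(t)/V₀ = e^(−t/τ) = e^(−0.23/0.42) = 0.5783.
Fraction remaining = 0.5783 → 57.83%.

57.8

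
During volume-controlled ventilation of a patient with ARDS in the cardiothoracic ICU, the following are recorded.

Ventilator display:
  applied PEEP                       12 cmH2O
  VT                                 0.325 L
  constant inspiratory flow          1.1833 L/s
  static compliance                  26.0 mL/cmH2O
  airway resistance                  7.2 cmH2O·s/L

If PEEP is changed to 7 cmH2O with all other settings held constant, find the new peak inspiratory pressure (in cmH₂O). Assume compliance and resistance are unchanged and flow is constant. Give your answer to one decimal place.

PIP = Vt/C + R·V̇ + PEEP (constant-flow equation of motion).
Only the baseline term changes: ΔPIP = ΔPEEP = 7 − 12 = -5.0 cmH2O.
Original PIP = 325/26.0 + 7.2×1.1833 + 12 = 33.02 cmH2O; new PIP = 33.02 + (-5.0) = 28.02 cmH2O.

28.0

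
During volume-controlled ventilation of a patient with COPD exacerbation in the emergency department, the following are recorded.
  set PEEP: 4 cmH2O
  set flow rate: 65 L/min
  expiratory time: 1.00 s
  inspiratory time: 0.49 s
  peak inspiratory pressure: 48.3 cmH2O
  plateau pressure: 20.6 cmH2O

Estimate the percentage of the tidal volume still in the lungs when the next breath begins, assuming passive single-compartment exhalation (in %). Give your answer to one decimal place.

29.4

Flow: 65 L/min ÷ 60 = 1.0833 L/s.
Vt = flow × Ti = 1.0833 L/s × 0.49 s × 1000 mL/L = 530.82 mL.
R = (PIP − Pplat)/V̇ = (48.3 − 20.6) / 1.0833 = 27.7/1.0833 = 25.57 cmH2O·s/L.
C = Vt/(Pplat − PEEP) = 530.82 / (20.6 − 4) = 530.82/16.6 = 31.977 mL/cmH2O.
τ = R × C = 25.57 × 0.03198 L/cmH2O = 0.8177 s.
Fraction remaining at end-expiration = e^(−Te/τ) = e^(−1.00/0.8177) = 0.2944 → 29.44%.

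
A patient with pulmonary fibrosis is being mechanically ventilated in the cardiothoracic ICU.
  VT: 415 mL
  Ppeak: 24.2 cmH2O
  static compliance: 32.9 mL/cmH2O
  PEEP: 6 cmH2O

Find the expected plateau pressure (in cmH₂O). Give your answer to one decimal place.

18.6

Pplat = PEEP + Vt / Cstat = 6 + 415 / 32.9 = 6 + 12.614 = 18.614 cmH2O.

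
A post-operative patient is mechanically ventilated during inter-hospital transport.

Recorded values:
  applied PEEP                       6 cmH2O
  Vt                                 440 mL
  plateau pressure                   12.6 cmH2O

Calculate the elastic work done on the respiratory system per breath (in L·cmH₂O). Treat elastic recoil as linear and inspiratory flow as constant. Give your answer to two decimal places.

Elastic work ≈ ½ × (Pplat − PEEP) × Vt = 0.5 × (12.6 − 6) × 0.440 L = 0.5 × 6.6 × 0.440 = 1.452 L·cmH2O.

1.45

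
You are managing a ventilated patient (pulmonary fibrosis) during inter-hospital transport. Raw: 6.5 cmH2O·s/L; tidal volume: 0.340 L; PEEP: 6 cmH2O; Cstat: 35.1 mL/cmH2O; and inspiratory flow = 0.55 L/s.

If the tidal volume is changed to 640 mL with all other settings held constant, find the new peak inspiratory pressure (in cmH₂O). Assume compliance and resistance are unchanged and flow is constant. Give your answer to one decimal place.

PIP = Vt/C + R·V̇ + PEEP (constant-flow equation of motion).
Only the elastic term changes: ΔPIP = ΔVt / C = (640 − 340) / 35.1 = 8.547 cmH2O.
Original PIP = 340/35.1 + 6.5×0.55 + 6 = 19.262 cmH2O; new PIP = 19.262 + (8.547) = 27.809 cmH2O.

27.8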